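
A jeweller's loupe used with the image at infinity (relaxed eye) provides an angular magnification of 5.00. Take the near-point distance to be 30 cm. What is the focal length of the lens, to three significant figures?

6.00 cm

For the image at infinity, M = D/f.
f = D/M = 30/5.0 = 6.000 cm.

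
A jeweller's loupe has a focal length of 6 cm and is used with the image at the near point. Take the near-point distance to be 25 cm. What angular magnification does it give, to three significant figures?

M = 1 + D/f = 1 + 25/6 = 5.167.

5.17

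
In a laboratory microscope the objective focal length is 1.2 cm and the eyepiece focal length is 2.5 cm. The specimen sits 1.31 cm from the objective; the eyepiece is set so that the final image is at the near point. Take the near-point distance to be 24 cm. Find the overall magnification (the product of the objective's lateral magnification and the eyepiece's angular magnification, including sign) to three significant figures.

Objective: 1/d_i = 1/f_obj - 1/d_o = 1/1.2 - 1/1.31 = 0.06997 cm^-1, so d_i = 14.291 cm.
m_obj = -d_i/d_o = -14.291/1.31 = -10.909.
Eyepiece angular magnification (image at near point): M_eye = 1 + D/f_e = 1 + 24/2.5 = 10.600.
Overall M = m_obj x M_eye = (-10.909)(10.600) = -115.64.

-116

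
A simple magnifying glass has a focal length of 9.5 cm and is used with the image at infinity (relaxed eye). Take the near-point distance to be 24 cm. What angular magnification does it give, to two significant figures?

M = D/f = 24/9.5 = 2.526.

2.5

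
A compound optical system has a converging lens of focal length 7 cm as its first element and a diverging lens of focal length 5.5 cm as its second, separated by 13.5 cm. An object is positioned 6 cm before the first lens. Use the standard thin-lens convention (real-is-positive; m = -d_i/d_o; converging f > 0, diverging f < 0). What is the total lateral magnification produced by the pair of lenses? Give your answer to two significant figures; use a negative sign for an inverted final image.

First lens: d_i1 = 1/(1/7 - 1/6) = -42.000 cm.
m_1 = -(-42.000)/6 = 7.0000.
The intermediate image is virtual, 42.000 cm to the left of lens 1, so d_o2 = L - d_i1 = 13.5 - (-42.000) = 55.500 cm.
Second lens: d_i2 = 1/(1/(-5.5) - 1/(55.500)) = -5.004 cm.
m_2 = -(-5.004)/(55.500) = 0.0902.
Total m = m_1 x m_2 = (7.0000)(0.0902) = 0.6311.

0.63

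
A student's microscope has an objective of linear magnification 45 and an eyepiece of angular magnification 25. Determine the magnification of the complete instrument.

The overall magnification of a compound microscope is the product of the objective and eyepiece magnifications:
M = M_obj x M_eye = 45 x 25 = 1125.

1125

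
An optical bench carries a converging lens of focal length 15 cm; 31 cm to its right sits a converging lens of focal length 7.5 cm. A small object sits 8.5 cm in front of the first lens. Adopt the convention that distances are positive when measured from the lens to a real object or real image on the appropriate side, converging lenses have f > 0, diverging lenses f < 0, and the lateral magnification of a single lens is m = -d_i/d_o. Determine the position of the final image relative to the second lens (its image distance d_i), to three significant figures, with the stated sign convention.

Lens 1: 1/d_i1 = 1/f_1 - 1/d_o1 = 1/15 - 1/8.5 = -0.05098 cm^-1, so d_i1 = -19.615 cm.
The intermediate image is virtual, 19.615 cm to the left of lens 1, so d_o2 = L - d_i1 = 31 - (-19.615) = 50.615 cm.
Lens 2: 1/d_i2 = 1/f_2 - 1/d_o2 = 1/7.5 - 1/(50.615) = 0.11358 cm^-1, so d_i2 = 8.805 cm.

8.80 cm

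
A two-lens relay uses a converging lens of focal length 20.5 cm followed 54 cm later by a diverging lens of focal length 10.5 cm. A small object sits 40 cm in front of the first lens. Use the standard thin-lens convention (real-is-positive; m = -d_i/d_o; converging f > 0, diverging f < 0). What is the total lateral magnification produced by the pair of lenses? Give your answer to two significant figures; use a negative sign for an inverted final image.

Lens 1: 1/d_i1 = 1/f_1 - 1/d_o1 = 1/20.5 - 1/40 = 0.02378 cm^-1, so d_i1 = 42.051 cm.
m_1 = -(42.051)/40 = -1.0513.
Object distance for lens 2: d_o2 = 54 - 42.051 = 11.949 cm.
Lens 2: 1/d_i2 = 1/f_2 - 1/d_o2 = 1/(-10.5) - 1/(11.949) = -0.17893 cm^-1, so d_i2 = -5.589 cm.
m_2 = -(-5.589)/(11.949) = 0.4677.
Total m = m_1 x m_2 = (-1.0513)(0.4677) = -0.4917.

-0.49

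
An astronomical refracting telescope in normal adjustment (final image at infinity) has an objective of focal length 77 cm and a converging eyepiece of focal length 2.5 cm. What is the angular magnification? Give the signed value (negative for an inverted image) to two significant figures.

M = -f_obj/f_eye = -77/(2.5) = -30.800.

-31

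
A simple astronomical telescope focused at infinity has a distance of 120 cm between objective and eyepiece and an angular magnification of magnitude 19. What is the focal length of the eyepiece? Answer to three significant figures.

In normal adjustment the tube length equals f_obj + f_eye and |M| = f_obj/f_eye.
So f_obj = 19 f_eye and 19 f_eye + f_eye = 120 cm, giving f_eye = 120/20 = 6.000 cm and f_obj = 114.000 cm.

6.00 cm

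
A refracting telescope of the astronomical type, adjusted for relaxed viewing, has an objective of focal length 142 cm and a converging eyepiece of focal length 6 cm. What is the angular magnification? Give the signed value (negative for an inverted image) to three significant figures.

M = -f_obj/f_eye = -142/(6) = -23.667.

-23.7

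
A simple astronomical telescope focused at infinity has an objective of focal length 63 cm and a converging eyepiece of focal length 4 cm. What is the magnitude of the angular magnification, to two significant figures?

|M| = f_obj/|f_eye| = 63/4 = 15.750.

16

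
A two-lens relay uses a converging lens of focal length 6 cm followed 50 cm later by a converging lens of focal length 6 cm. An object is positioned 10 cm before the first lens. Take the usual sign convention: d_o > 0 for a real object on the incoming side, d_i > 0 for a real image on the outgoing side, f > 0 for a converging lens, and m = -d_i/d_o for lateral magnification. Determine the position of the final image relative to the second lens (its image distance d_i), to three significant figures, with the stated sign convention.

7.24 cm

First lens: d_i1 = 1/(1/6 - 1/10) = 15.000 cm.
Object distance for lens 2: d_o2 = 50 - 15.000 = 35.000 cm.
Second lens: d_i2 = 1/(1/6 - 1/(35.000)) = 7.241 cm.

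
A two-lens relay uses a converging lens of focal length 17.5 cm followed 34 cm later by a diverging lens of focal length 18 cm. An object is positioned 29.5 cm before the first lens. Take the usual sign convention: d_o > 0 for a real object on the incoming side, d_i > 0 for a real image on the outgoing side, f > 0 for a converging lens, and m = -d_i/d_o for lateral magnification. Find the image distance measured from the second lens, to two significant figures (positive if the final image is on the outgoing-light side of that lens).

First lens: d_i1 = 1/(1/17.5 - 1/29.5) = 43.021 cm.
This image would form 43.021 cm past lens 1, i.e. 9.021 cm beyond lens 2, so it is a virtual object for lens 2: d_o2 = 34 - 43.021 = -9.021 cm.
Second lens: d_i2 = 1/(1/(-18) - 1/(-9.021)) = 18.084 cm.

18 cm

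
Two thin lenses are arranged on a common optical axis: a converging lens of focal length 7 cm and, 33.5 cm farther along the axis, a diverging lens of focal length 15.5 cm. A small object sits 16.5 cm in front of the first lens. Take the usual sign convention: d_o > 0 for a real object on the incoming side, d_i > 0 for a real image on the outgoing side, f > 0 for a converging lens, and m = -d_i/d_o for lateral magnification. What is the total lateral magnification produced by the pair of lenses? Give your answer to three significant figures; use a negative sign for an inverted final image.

-0.310

Applying the thin-lens equation to the first lens, 1/7 = 1/16.5 + 1/d_i1, which gives d_i1 = 12.158 cm.
Its lateral magnification is m_1 = -d_i1/d_o1 = -(12.158)/16.5 = -0.7368.
Object distance for lens 2: d_o2 = 33.5 - 12.158 = 21.342 cm.
Applying the thin-lens equation again with f_2 = -15.5 cm and d_o2 = 21.342 cm gives d_i2 = -8.979 cm.
m_2 = -(-8.979)/(21.342) = 0.4207.
The system's lateral magnification is m_1 m_2 = (-0.7368)(0.4207) = -0.3100.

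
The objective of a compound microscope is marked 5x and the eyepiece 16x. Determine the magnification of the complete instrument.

80

The overall magnification of a compound microscope is the product of the objective and eyepiece magnifications:
M = M_obj x M_eye = 5 x 16 = 80.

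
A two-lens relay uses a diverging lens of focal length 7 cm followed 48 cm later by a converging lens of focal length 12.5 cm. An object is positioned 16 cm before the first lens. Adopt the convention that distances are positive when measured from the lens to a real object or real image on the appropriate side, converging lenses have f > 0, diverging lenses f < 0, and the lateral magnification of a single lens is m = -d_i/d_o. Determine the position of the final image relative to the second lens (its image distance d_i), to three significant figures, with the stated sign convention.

Lens 1: 1/d_i1 = 1/f_1 - 1/d_o1 = 1/(-7) - 1/16 = -0.20536 cm^-1, so d_i1 = -4.870 cm.
The intermediate image is virtual, 4.870 cm to the left of lens 1, so d_o2 = L - d_i1 = 48 - (-4.870) = 52.870 cm.
Lens 2: 1/d_i2 = 1/f_2 - 1/d_o2 = 1/12.5 - 1/(52.870) = 0.06109 cm^-1, so d_i2 = 16.370 cm.

16.4 cm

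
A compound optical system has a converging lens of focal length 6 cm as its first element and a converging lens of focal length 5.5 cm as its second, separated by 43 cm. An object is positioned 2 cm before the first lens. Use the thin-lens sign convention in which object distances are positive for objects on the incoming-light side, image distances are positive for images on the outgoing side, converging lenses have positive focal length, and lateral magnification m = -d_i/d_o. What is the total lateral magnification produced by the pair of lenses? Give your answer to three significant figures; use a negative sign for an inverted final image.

Applying the thin-lens equation to the first lens, 1/6 = 1/2 + 1/d_i1, which gives d_i1 = -3.000 cm.
Its lateral magnification is m_1 = -d_i1/d_o1 = -(-3.000)/2 = 1.5000.
With d_i1 < 0 the first image is virtual and lies on the object side; the object distance for lens 2 is d_o2 = 43 - (-3.000) = 46.000 cm.
Applying the thin-lens equation again with f_2 = 5.5 cm and d_o2 = 46.000 cm gives d_i2 = 6.247 cm.
m_2 = -(6.247)/(46.000) = -0.1358.
Total m = m_1 x m_2 = (1.5000)(-0.1358) = -0.2037.

-0.204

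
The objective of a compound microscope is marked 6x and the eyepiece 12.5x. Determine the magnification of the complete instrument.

The overall magnification of a compound microscope is the product of the objective and eyepiece magnifications:
M = M_obj x M_eye = 6 x 12.5 = 75.

75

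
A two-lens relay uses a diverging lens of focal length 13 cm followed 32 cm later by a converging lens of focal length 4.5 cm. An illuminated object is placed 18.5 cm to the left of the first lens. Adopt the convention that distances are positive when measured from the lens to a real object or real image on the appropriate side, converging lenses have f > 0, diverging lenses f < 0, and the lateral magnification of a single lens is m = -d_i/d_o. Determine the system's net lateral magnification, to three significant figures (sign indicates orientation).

Lens 1: 1/d_i1 = 1/f_1 - 1/d_o1 = 1/(-13) - 1/18.5 = -0.13098 cm^-1, so d_i1 = -7.635 cm.
m_1 = -(-7.635)/18.5 = 0.4127.
With d_i1 < 0 the first image is virtual and lies on the object side; the object distance for lens 2 is d_o2 = 32 - (-7.635) = 39.635 cm.
Lens 2: 1/d_i2 = 1/f_2 - 1/d_o2 = 1/4.5 - 1/(39.635) = 0.19699 cm^-1, so d_i2 = 5.076 cm.
m_2 = -(5.076)/(39.635) = -0.1281.
Total m = m_1 x m_2 = (0.4127)(-0.1281) = -0.0529.

-0.0529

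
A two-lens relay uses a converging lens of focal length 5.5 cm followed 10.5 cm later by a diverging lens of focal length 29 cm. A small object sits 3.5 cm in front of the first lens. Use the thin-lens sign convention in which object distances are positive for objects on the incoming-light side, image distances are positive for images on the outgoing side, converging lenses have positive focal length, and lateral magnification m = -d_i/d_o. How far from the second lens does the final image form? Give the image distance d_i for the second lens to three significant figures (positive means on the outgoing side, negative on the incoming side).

-11.9 cm

Lens 1: 1/d_i1 = 1/f_1 - 1/d_o1 = 1/5.5 - 1/3.5 = -0.10390 cm^-1, so d_i1 = -9.625 cm.
The intermediate image is virtual, 9.625 cm to the left of lens 1, so d_o2 = L - d_i1 = 10.5 - (-9.625) = 20.125 cm.
Lens 2: 1/d_i2 = 1/f_2 - 1/d_o2 = 1/(-29) - 1/(20.125) = -0.08417 cm^-1, so d_i2 = -11.880 cm.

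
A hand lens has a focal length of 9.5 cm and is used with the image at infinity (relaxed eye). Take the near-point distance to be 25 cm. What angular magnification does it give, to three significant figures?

M = D/f = 25/9.5 = 2.632.

2.63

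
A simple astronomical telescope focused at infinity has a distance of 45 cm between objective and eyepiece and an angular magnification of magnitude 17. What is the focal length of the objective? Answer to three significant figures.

42.5 cm

In normal adjustment the tube length equals f_obj + f_eye and |M| = f_obj/f_eye.
So f_obj = 17 f_eye and 17 f_eye + f_eye = 45 cm, giving f_eye = 45/18 = 2.500 cm and f_obj = 42.500 cm.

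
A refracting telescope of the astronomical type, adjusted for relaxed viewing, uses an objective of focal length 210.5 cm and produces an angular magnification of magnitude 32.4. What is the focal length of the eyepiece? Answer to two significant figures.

6.5 cm

|M| = f_obj/f_eye, so f_eye = f_obj/|M| = 210.5/32.4 = 6.497 cm.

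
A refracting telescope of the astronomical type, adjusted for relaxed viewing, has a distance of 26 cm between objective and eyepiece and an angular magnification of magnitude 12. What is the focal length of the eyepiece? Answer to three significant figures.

In normal adjustment the tube length equals f_obj + f_eye and |M| = f_obj/f_eye.
So f_obj = 12 f_eye and 12 f_eye + f_eye = 26 cm, giving f_eye = 26/13 = 2.000 cm and f_obj = 24.000 cm.

2.00 cm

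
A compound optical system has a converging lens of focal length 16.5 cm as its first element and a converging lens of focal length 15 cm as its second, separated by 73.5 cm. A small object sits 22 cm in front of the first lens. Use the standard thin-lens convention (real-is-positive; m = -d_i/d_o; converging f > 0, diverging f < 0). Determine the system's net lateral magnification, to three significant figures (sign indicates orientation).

Applying the thin-lens equation to the first lens, 1/16.5 = 1/22 + 1/d_i1, which gives d_i1 = 66.000 cm.
Its lateral magnification is m_1 = -d_i1/d_o1 = -(66.000)/22 = -3.0000.
That image sits 7.500 cm in front of the second lens, so d_o2 = 7.500 cm.
Applying the thin-lens equation again with f_2 = 15 cm and d_o2 = 7.500 cm gives d_i2 = -15.000 cm.
m_2 = -(-15.000)/(7.500) = 2.0000.
Total m = m_1 x m_2 = (-3.0000)(2.0000) = -6.0000.

-6.00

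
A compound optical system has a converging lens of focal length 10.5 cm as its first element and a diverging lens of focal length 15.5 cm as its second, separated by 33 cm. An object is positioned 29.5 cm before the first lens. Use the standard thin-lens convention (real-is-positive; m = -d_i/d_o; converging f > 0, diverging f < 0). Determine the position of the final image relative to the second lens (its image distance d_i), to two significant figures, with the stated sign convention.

Lens 1: 1/d_i1 = 1/f_1 - 1/d_o1 = 1/10.5 - 1/29.5 = 0.06134 cm^-1, so d_i1 = 16.303 cm.
Object distance for lens 2: d_o2 = 33 - 16.303 = 16.697 cm.
Lens 2: 1/d_i2 = 1/f_2 - 1/d_o2 = 1/(-15.5) - 1/(16.697) = -0.12441 cm^-1, so d_i2 = -8.038 cm.

-8.0 cm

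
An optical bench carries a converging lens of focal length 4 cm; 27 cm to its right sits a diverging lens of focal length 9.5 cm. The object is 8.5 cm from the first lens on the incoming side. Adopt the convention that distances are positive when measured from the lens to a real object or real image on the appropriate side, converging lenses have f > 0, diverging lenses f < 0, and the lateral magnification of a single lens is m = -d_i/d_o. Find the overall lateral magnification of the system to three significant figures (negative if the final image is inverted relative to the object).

-0.292

Lens 1: 1/d_i1 = 1/f_1 - 1/d_o1 = 1/4 - 1/8.5 = 0.13235 cm^-1, so d_i1 = 7.556 cm.
m_1 = -(7.556)/8.5 = -0.8889.
Object distance for lens 2: d_o2 = 27 - 7.556 = 19.444 cm.
Lens 2: 1/d_i2 = 1/f_2 - 1/d_o2 = 1/(-9.5) - 1/(19.444) = -0.15669 cm^-1, so d_i2 = -6.382 cm.
m_2 = -(-6.382)/(19.444) = 0.3282.
Overall magnification: m = m_1 m_2 = -0.2917.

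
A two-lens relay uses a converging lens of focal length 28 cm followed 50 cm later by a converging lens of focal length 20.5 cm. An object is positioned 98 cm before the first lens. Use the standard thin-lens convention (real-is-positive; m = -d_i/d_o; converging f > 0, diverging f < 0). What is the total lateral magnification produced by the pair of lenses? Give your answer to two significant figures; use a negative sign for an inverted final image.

Lens 1: 1/d_i1 = 1/f_1 - 1/d_o1 = 1/28 - 1/98 = 0.02551 cm^-1, so d_i1 = 39.200 cm.
m_1 = -(39.200)/98 = -0.4000.
That image sits 10.800 cm in front of the second lens, so d_o2 = 10.800 cm.
Lens 2: 1/d_i2 = 1/f_2 - 1/d_o2 = 1/20.5 - 1/(10.800) = -0.04381 cm^-1, so d_i2 = -22.825 cm.
m_2 = -(-22.825)/(10.800) = 2.1134.
The system's lateral magnification is m_1 m_2 = (-0.4000)(2.1134) = -0.8454.

-0.85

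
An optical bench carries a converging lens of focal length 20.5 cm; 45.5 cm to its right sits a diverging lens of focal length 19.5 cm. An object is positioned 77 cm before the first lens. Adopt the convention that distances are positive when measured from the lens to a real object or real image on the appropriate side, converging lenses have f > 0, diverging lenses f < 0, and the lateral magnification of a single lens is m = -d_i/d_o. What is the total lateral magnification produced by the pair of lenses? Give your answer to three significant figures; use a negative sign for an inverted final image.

Applying the thin-lens equation to the first lens, 1/20.5 = 1/77 + 1/d_i1, which gives d_i1 = 27.938 cm.
Its lateral magnification is m_1 = -d_i1/d_o1 = -(27.938)/77 = -0.3628.
Object distance for lens 2: d_o2 = 45.5 - 27.938 = 17.562 cm.
Applying the thin-lens equation again with f_2 = -19.5 cm and d_o2 = 17.562 cm gives d_i2 = -9.240 cm.
m_2 = -(-9.240)/(17.562) = 0.5261.
The system's lateral magnification is m_1 m_2 = (-0.3628)(0.5261) = -0.1909.

-0.191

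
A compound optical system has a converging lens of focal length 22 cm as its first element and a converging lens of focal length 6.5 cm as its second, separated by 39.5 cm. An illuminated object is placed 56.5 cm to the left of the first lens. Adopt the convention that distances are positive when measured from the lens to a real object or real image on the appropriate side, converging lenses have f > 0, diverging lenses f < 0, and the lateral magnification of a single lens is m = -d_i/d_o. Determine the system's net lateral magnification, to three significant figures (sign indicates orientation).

-1.37

Lens 1: 1/d_i1 = 1/f_1 - 1/d_o1 = 1/22 - 1/56.5 = 0.02776 cm^-1, so d_i1 = 36.029 cm.
m_1 = -(36.029)/56.5 = -0.6377.
Object distance for lens 2: d_o2 = 39.5 - 36.029 = 3.471 cm.
Lens 2: 1/d_i2 = 1/f_2 - 1/d_o2 = 1/6.5 - 1/(3.471) = -0.13425 cm^-1, so d_i2 = -7.449 cm.
m_2 = -(-7.449)/(3.471) = 2.1459.
Total m = m_1 x m_2 = (-0.6377)(2.1459) = -1.3684.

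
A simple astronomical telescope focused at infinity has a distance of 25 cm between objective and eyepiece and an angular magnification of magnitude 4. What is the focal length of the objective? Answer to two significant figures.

In normal adjustment the tube length equals f_obj + f_eye and |M| = f_obj/f_eye.
So f_obj = 4 f_eye and 4 f_eye + f_eye = 25 cm, giving f_eye = 25/5 = 5.000 cm and f_obj = 20.000 cm.

20 cm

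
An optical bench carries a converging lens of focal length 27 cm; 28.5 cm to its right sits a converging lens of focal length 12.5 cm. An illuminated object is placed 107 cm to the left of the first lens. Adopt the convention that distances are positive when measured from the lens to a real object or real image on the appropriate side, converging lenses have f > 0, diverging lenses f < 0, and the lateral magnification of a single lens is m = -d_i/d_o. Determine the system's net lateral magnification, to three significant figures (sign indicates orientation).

Lens 1: 1/d_i1 = 1/f_1 - 1/d_o1 = 1/27 - 1/107 = 0.02769 cm^-1, so d_i1 = 36.113 cm.
m_1 = -(36.113)/107 = -0.3375.
This image would form 36.113 cm past lens 1, i.e. 7.613 cm beyond lens 2, so it is a virtual object for lens 2: d_o2 = 28.5 - 36.113 = -7.613 cm.
Lens 2: 1/d_i2 = 1/f_2 - 1/d_o2 = 1/12.5 - 1/(-7.613) = 0.21136 cm^-1, so d_i2 = 4.731 cm.
m_2 = -(4.731)/(-7.613) = 0.6215.
Overall magnification: m = m_1 m_2 = -0.2098.

-0.210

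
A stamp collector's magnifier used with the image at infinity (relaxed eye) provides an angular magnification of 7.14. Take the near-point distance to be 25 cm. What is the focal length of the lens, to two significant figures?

3.5 cm

For the image at infinity, M = D/f.
f = D/M = 25/7.14 = 3.501 cm.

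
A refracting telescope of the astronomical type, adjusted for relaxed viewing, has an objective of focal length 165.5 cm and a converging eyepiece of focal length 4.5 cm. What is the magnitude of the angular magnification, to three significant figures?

36.8

|M| = f_obj/|f_eye| = 165.5/4.5 = 36.778.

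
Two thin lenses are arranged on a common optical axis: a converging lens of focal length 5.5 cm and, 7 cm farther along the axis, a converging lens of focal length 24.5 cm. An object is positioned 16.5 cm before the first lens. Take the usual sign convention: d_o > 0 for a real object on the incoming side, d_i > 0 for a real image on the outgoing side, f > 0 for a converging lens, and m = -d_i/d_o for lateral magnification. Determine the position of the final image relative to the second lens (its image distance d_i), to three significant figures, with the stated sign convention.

1.19 cm

First lens: d_i1 = 1/(1/5.5 - 1/16.5) = 8.250 cm.
This image would form 8.250 cm past lens 1, i.e. 1.250 cm beyond lens 2, so it is a virtual object for lens 2: d_o2 = 7 - 8.250 = -1.250 cm.
Second lens: d_i2 = 1/(1/24.5 - 1/(-1.250)) = 1.189 cm.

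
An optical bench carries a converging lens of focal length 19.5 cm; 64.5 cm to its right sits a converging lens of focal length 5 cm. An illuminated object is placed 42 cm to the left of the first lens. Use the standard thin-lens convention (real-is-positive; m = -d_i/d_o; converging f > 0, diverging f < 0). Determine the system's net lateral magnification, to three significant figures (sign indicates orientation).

0.188

First lens: d_i1 = 1/(1/19.5 - 1/42) = 36.400 cm.
m_1 = -(36.400)/42 = -0.8667.
The intermediate image is 36.400 cm to the right of lens 1, so d_o2 = L - d_i1 = 64.5 - 36.400 = 28.100 cm.
Second lens: d_i2 = 1/(1/5 - 1/(28.100)) = 6.082 cm.
m_2 = -(6.082)/(28.100) = -0.2165.
Total m = m_1 x m_2 = (-0.8667)(-0.2165) = 0.1876.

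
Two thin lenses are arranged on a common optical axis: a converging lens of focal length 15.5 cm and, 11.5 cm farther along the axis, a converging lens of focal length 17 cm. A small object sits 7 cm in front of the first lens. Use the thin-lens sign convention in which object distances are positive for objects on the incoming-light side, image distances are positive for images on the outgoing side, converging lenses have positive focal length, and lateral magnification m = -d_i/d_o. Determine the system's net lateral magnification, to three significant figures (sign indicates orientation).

First lens: d_i1 = 1/(1/15.5 - 1/7) = -12.765 cm.
m_1 = -(-12.765)/7 = 1.8235.
With d_i1 < 0 the first image is virtual and lies on the object side; the object distance for lens 2 is d_o2 = 11.5 - (-12.765) = 24.265 cm.
Second lens: d_i2 = 1/(1/17 - 1/(24.265)) = 56.781 cm.
m_2 = -(56.781)/(24.265) = -2.3401.
The system's lateral magnification is m_1 m_2 = (1.8235)(-2.3401) = -4.2672.

-4.27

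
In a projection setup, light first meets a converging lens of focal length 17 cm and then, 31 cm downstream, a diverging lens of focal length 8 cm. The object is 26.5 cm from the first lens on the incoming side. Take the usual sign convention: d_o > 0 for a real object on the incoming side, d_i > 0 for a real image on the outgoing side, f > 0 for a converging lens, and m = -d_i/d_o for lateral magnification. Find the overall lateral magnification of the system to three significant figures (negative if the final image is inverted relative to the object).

1.70

Lens 1: 1/d_i1 = 1/f_1 - 1/d_o1 = 1/17 - 1/26.5 = 0.02109 cm^-1, so d_i1 = 47.421 cm.
m_1 = -(47.421)/26.5 = -1.7895.
Since 47.421 cm > 31 cm, the first image lies past the second lens and serves as a virtual object: d_o2 = L - d_i1 = -16.421 cm.
Lens 2: 1/d_i2 = 1/f_2 - 1/d_o2 = 1/(-8) - 1/(-16.421) = -0.06410 cm^-1, so d_i2 = -15.600 cm.
m_2 = -(-15.600)/(-16.421) = -0.9500.
Total m = m_1 x m_2 = (-1.7895)(-0.9500) = 1.7000.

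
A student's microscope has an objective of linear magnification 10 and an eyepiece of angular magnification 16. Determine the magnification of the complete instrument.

160

The overall magnification of a compound microscope is the product of the objective and eyepiece magnifications:
M = M_obj x M_eye = 10 x 16 = 160.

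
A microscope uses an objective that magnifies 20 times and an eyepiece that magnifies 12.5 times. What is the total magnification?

The overall magnification of a compound microscope is the product of the objective and eyepiece magnifications:
M = M_obj x M_eye = 20 x 12.5 = 250.

250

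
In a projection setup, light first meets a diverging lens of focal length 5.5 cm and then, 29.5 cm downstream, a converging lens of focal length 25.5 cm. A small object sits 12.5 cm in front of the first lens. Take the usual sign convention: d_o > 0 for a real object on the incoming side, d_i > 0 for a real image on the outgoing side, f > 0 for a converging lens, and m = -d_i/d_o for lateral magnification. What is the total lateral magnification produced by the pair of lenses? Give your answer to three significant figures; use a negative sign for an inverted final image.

Lens 1: 1/d_i1 = 1/f_1 - 1/d_o1 = 1/(-5.5) - 1/12.5 = -0.26182 cm^-1, so d_i1 = -3.819 cm.
m_1 = -(-3.819)/12.5 = 0.3056.
The intermediate image is virtual, 3.819 cm to the left of lens 1, so d_o2 = L - d_i1 = 29.5 - (-3.819) = 33.319 cm.
Lens 2: 1/d_i2 = 1/f_2 - 1/d_o2 = 1/25.5 - 1/(33.319) = 0.00920 cm^-1, so d_i2 = 108.658 cm.
m_2 = -(108.658)/(33.319) = -3.2611.
Overall magnification: m = m_1 m_2 = -0.9964.

-0.996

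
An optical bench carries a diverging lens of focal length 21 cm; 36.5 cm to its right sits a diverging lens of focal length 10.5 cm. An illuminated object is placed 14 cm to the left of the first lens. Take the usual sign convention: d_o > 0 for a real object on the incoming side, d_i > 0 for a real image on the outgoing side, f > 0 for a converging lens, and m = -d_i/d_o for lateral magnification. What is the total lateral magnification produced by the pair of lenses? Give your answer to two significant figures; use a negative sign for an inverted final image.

0.11

First lens: d_i1 = 1/(1/(-21) - 1/14) = -8.400 cm.
m_1 = -(-8.400)/14 = 0.6000.
With d_i1 < 0 the first image is virtual and lies on the object side; the object distance for lens 2 is d_o2 = 36.5 - (-8.400) = 44.900 cm.
Second lens: d_i2 = 1/(1/(-10.5) - 1/(44.900)) = -8.510 cm.
m_2 = -(-8.510)/(44.900) = 0.1895.
Overall magnification: m = m_1 m_2 = 0.1137.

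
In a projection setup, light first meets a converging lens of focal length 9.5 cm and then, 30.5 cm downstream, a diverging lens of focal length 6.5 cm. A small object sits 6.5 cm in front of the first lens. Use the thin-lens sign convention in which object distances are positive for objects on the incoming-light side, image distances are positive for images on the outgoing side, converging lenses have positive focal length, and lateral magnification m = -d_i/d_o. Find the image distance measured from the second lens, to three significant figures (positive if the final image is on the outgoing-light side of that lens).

Applying the thin-lens equation to the first lens, 1/9.5 = 1/6.5 + 1/d_i1, which gives d_i1 = -20.583 cm.
With d_i1 < 0 the first image is virtual and lies on the object side; the object distance for lens 2 is d_o2 = 30.5 - (-20.583) = 51.083 cm.
Applying the thin-lens equation again with f_2 = -6.5 cm and d_o2 = 51.083 cm gives d_i2 = -5.766 cm.

-5.77 cm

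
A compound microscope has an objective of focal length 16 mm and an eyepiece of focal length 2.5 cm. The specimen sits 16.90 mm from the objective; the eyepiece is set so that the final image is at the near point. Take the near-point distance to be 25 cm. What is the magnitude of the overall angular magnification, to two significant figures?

200

Convert to cm: f_obj = 16 mm = 1.6 cm; d_o = 16.90 mm = 1.69 cm.
Objective: 1/d_i = 1/f_obj - 1/d_o = 1/1.6 - 1/1.69 = 0.03328 cm^-1, so d_i = 30.044 cm.
m_obj = -d_i/d_o = -30.044/1.69 = -17.778.
Eyepiece angular magnification (image at near point): M_eye = 1 + D/f_e = 1 + 25/2.5 = 11.000.
Overall M = m_obj x M_eye = (-17.778)(11.000) = -195.56.
|M| = 195.56.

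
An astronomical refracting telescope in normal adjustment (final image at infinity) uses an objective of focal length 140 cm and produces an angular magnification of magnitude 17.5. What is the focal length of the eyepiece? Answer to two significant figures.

|M| = f_obj/f_eye, so f_eye = f_obj/|M| = 140/17.5 = 8.000 cm.

8.0 cm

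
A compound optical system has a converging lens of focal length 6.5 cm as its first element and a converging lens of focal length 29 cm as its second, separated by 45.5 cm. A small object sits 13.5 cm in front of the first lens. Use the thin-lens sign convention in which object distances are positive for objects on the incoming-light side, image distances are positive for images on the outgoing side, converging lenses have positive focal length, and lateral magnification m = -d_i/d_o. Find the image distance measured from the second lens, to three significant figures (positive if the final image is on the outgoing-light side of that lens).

First lens: d_i1 = 1/(1/6.5 - 1/13.5) = 12.536 cm.
That image sits 32.964 cm in front of the second lens, so d_o2 = 32.964 cm.
Second lens: d_i2 = 1/(1/29 - 1/(32.964)) = 241.144 cm.

241 cm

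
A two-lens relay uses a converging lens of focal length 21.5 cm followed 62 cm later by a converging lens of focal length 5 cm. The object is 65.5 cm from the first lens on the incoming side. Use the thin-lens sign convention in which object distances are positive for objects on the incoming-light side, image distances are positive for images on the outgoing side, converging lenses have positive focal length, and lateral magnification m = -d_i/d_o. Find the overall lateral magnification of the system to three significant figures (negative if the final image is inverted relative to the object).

0.0977

Lens 1: 1/d_i1 = 1/f_1 - 1/d_o1 = 1/21.5 - 1/65.5 = 0.03124 cm^-1, so d_i1 = 32.006 cm.
m_1 = -(32.006)/65.5 = -0.4886.
That image sits 29.994 cm in front of the second lens, so d_o2 = 29.994 cm.
Lens 2: 1/d_i2 = 1/f_2 - 1/d_o2 = 1/5 - 1/(29.994) = 0.16666 cm^-1, so d_i2 = 6.000 cm.
m_2 = -(6.000)/(29.994) = -0.2000.
The system's lateral magnification is m_1 m_2 = (-0.4886)(-0.2000) = 0.0977.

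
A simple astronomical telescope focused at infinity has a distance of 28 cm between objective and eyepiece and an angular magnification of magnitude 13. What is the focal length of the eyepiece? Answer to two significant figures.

In normal adjustment the tube length equals f_obj + f_eye and |M| = f_obj/f_eye.
So f_obj = 13 f_eye and 13 f_eye + f_eye = 28 cm, giving f_eye = 28/14 = 2.000 cm and f_obj = 26.000 cm.

2.0 cm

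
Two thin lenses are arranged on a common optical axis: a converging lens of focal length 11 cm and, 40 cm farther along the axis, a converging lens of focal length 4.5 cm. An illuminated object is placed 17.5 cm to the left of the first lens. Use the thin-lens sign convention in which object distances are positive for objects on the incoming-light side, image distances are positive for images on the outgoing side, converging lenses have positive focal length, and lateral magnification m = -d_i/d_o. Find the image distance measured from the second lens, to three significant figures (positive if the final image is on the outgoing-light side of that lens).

7.94 cm

First lens: d_i1 = 1/(1/11 - 1/17.5) = 29.615 cm.
Object distance for lens 2: d_o2 = 40 - 29.615 = 10.385 cm.
Second lens: d_i2 = 1/(1/4.5 - 1/(10.385)) = 7.941 cm.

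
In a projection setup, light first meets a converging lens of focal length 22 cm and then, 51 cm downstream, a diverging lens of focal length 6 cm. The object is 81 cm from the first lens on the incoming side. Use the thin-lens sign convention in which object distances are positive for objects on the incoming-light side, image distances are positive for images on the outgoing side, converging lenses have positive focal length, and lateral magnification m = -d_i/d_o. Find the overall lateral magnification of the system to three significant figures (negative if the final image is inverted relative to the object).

Lens 1: 1/d_i1 = 1/f_1 - 1/d_o1 = 1/22 - 1/81 = 0.03311 cm^-1, so d_i1 = 30.203 cm.
m_1 = -(30.203)/81 = -0.3729.
That image sits 20.797 cm in front of the second lens, so d_o2 = 20.797 cm.
Lens 2: 1/d_i2 = 1/f_2 - 1/d_o2 = 1/(-6) - 1/(20.797) = -0.21475 cm^-1, so d_i2 = -4.657 cm.
m_2 = -(-4.657)/(20.797) = 0.2239.
Total m = m_1 x m_2 = (-0.3729)(0.2239) = -0.0835.

-0.0835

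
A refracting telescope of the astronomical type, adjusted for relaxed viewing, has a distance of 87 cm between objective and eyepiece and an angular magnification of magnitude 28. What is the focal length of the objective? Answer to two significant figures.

In normal adjustment the tube length equals f_obj + f_eye and |M| = f_obj/f_eye.
So f_obj = 28 f_eye and 28 f_eye + f_eye = 87 cm, giving f_eye = 87/29 = 3.000 cm and f_obj = 84.000 cm.

84 cm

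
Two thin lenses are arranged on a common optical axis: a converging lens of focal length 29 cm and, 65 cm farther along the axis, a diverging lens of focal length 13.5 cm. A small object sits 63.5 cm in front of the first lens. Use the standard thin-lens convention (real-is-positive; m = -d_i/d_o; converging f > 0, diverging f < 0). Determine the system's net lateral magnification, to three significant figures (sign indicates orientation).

First lens: d_i1 = 1/(1/29 - 1/63.5) = 53.377 cm.
m_1 = -(53.377)/63.5 = -0.8406.
That image sits 11.623 cm in front of the second lens, so d_o2 = 11.623 cm.
Second lens: d_i2 = 1/(1/(-13.5) - 1/(11.623)) = -6.246 cm.
m_2 = -(-6.246)/(11.623) = 0.5374.
Total m = m_1 x m_2 = (-0.8406)(0.5374) = -0.4517.

-0.452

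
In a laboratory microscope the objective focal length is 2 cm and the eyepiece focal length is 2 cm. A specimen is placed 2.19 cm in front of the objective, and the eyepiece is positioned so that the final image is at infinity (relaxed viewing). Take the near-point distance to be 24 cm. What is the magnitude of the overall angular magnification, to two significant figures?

Objective: 1/d_i = 1/f_obj - 1/d_o = 1/2 - 1/2.19 = 0.04338 cm^-1, so d_i = 23.053 cm.
m_obj = -d_i/d_o = -23.053/2.19 = -10.526.
Eyepiece angular magnification (image at infinity): M_eye = D/f_e = 24/2 = 12.000.
Overall M = m_obj x M_eye = (-10.526)(12.000) = -126.32.
|M| = 126.32.

130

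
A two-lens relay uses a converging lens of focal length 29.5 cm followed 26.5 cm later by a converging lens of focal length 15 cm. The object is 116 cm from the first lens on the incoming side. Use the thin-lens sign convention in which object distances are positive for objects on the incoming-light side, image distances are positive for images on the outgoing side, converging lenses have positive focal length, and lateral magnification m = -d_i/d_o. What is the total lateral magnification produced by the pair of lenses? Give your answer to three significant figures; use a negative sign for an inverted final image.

First lens: d_i1 = 1/(1/29.5 - 1/116) = 39.561 cm.
m_1 = -(39.561)/116 = -0.3410.
This image would form 39.561 cm past lens 1, i.e. 13.061 cm beyond lens 2, so it is a virtual object for lens 2: d_o2 = 26.5 - 39.561 = -13.061 cm.
Second lens: d_i2 = 1/(1/15 - 1/(-13.061)) = 6.982 cm.
m_2 = -(6.982)/(-13.061) = 0.5346.
Overall magnification: m = m_1 m_2 = -0.1823.

-0.182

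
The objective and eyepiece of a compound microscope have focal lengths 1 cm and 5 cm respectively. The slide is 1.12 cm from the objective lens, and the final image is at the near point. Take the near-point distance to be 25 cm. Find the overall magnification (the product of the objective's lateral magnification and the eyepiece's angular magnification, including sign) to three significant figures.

-50.0

Objective: 1/d_i = 1/f_obj - 1/d_o = 1/1 - 1/1.12 = 0.10714 cm^-1, so d_i = 9.333 cm.
m_obj = -d_i/d_o = -9.333/1.12 = -8.333.
Eyepiece angular magnification (image at near point): M_eye = 1 + D/f_e = 1 + 25/5 = 6.000.
Overall M = m_obj x M_eye = (-8.333)(6.000) = -50.00.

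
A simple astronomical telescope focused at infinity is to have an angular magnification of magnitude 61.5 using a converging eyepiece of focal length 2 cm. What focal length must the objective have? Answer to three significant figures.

|M| = f_obj/|f_eye|, so f_obj = |M| x |f_eye| = 61.5 x 2 = 123.000 cm.

123 cm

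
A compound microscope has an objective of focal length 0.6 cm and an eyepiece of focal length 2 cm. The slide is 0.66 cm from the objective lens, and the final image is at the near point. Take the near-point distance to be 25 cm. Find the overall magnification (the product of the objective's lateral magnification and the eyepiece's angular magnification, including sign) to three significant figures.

-135

Objective: 1/d_i = 1/f_obj - 1/d_o = 1/0.6 - 1/0.66 = 0.15152 cm^-1, so d_i = 6.600 cm.
m_obj = -d_i/d_o = -6.600/0.66 = -10.000.
Eyepiece angular magnification (image at near point): M_eye = 1 + D/f_e = 1 + 25/2 = 13.500.
Overall M = m_obj x M_eye = (-10.000)(13.500) = -135.00.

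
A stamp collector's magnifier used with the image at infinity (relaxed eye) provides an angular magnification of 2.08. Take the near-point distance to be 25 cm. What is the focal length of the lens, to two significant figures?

For the image at infinity, M = D/f.
f = D/M = 25/2.08 = 12.019 cm.

12 cm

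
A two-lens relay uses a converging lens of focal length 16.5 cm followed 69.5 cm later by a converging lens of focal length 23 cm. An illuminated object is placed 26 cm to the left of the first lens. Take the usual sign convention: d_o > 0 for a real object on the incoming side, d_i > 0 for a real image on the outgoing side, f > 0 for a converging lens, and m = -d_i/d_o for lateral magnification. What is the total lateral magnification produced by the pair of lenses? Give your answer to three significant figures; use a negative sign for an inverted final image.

29.8

First lens: d_i1 = 1/(1/16.5 - 1/26) = 45.158 cm.
m_1 = -(45.158)/26 = -1.7368.
Object distance for lens 2: d_o2 = 69.5 - 45.158 = 24.342 cm.
Second lens: d_i2 = 1/(1/23 - 1/(24.342)) = 417.157 cm.
m_2 = -(417.157)/(24.342) = -17.1373.
The system's lateral magnification is m_1 m_2 = (-1.7368)(-17.1373) = 29.7647.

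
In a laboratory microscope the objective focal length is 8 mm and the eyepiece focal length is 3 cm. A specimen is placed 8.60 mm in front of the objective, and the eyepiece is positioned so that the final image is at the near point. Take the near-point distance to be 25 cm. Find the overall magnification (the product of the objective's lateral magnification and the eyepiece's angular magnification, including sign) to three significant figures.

-124

Convert to cm: f_obj = 8 mm = 0.8 cm; d_o = 8.60 mm = 0.86 cm.
Objective: 1/d_i = 1/f_obj - 1/d_o = 1/0.8 - 1/0.86 = 0.08721 cm^-1, so d_i = 11.467 cm.
m_obj = -d_i/d_o = -11.467/0.86 = -13.333.
Eyepiece angular magnification (image at near point): M_eye = 1 + D/f_e = 1 + 25/3 = 9.333.
Overall M = m_obj x M_eye = (-13.333)(9.333) = -124.44.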